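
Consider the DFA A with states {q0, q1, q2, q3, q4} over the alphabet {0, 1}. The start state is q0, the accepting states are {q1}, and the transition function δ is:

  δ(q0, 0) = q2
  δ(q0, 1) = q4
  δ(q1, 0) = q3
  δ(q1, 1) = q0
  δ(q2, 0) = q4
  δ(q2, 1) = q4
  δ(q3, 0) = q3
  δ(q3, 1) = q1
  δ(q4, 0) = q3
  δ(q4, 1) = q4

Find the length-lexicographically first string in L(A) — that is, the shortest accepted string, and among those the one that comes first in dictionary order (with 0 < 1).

A breadth-first search from q0 reaches an accepting state first via the path q0 → q4 → q3 → q1 on input 101.
No string of length < 3 is accepted (BFS exhausts all shorter strings without reaching an accepting state), and 101 is the lexicographically least accepting string of length 3.

101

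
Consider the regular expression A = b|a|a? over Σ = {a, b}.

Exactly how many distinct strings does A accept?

3

The expression has no Kleene star, so L(A) is finite. Expanding the alternatives gives {ε, a, b}.
That is 1 of length 0, 2 of length 1: 3 strings in all.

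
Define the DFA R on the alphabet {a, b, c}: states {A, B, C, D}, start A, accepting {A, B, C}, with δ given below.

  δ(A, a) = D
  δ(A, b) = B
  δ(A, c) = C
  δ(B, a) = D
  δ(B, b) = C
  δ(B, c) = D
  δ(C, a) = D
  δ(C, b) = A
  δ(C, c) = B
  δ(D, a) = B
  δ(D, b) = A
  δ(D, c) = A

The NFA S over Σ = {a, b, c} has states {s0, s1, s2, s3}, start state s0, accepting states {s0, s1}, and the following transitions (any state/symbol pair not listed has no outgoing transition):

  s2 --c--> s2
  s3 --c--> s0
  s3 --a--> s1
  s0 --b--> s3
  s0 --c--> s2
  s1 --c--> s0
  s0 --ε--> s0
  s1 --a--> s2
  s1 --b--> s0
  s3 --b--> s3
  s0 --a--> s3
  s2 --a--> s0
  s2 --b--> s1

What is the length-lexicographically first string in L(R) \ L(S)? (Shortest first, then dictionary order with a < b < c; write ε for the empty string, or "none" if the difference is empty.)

b

The string b is accepted by R but not by S.
No shorter string lies in the difference, and b is the lexicographically first length-1 string in L(R) \ L(S).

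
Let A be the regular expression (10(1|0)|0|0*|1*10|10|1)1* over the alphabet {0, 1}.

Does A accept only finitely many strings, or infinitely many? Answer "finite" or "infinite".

infinite

The expression contains a Kleene star applied to a subexpression that matches at least one nonempty string, so it matches strings of unbounded length.
Hence L(A) is infinite.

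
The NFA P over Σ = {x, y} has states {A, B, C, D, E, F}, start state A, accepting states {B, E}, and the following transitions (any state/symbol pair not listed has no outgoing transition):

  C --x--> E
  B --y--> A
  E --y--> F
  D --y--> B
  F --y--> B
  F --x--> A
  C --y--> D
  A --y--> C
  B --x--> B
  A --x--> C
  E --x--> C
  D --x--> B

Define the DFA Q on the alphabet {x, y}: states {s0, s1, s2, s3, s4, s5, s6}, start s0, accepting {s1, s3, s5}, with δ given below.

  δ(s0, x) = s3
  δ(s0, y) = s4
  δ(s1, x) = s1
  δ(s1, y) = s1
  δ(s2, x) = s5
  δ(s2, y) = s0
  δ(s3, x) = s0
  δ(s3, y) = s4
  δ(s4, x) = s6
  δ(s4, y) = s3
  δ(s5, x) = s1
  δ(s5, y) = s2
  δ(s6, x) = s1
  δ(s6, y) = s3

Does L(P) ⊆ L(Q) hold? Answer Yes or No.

The string xx is in L(P) but not in L(Q).
So L(P) ⊄ L(Q).

No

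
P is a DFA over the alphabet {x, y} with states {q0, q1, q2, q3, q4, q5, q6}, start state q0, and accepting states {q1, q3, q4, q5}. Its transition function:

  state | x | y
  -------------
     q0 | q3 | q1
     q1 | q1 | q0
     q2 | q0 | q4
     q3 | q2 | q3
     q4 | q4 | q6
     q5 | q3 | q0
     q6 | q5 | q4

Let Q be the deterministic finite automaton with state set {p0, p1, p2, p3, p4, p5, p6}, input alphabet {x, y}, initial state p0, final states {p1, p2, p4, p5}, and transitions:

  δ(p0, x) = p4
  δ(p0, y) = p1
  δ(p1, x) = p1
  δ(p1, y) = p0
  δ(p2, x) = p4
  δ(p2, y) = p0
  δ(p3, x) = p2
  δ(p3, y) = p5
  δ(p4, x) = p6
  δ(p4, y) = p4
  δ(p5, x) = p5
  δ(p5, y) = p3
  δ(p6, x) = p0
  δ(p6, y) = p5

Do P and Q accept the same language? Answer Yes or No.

Yes

Exploring the product automaton P × Q from the start pair (q0, p0), following both machines on each input symbol, reaches 7 state pairs: (q0, p0), (q3, p4), (q1, p1), (q2, p6), (q4, p5), (q6, p3), (q5, p2).
P accepts in {q1, q3, q4, q5} and Q accepts in {p1, p2, p4, p5}. In every reachable pair the two components are either both accepting — (q3, p4), (q1, p1), (q4, p5), (q5, p2) — or both non-accepting, so no string is accepted by exactly one of the machines: L(P) \ L(Q) and L(Q) \ L(P) are both empty.
Hence every string is accepted by P iff it is accepted by Q, and the two languages coincide.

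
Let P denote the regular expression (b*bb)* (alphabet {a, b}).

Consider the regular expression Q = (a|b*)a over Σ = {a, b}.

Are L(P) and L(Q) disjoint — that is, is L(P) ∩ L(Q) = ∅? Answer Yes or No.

Converting the expression P to a DFA (subset construction, then merging equivalent states) gives the minimal DFA with states {p0, p1, p2, p3}, start state p0, accepting states {p0, p3} and transitions p0: a→p1, b→p2; p1: a→p1, b→p1; p2: a→p1, b→p3; p3: a→p1, b→p3.
Converting the expression Q to a DFA (subset construction, then merging equivalent states) gives the minimal DFA with states {q0, q1, q2, q3, q4}, start state q0, accepting states {q1, q3} and transitions q0: a→q1, b→q2; q1: a→q3, b→q4; q2: a→q3, b→q2; q3: a→q4, b→q4; q4: a→q4, b→q4.
Exploring the product automaton P × Q from the start pair (p0, q0), following both machines on each input symbol, reaches 6 state pairs: (p0, q0), (p1, q1), (p2, q2), (p1, q3), (p1, q4), (p3, q2).
P accepts in {p0, p3} and Q accepts in {q1, q3}; no reachable pair has both components accepting, so no string drives both machines to acceptance simultaneously and L(P) ∩ L(Q) = ∅.
So no string is accepted by both, and the intersection is empty.

Yes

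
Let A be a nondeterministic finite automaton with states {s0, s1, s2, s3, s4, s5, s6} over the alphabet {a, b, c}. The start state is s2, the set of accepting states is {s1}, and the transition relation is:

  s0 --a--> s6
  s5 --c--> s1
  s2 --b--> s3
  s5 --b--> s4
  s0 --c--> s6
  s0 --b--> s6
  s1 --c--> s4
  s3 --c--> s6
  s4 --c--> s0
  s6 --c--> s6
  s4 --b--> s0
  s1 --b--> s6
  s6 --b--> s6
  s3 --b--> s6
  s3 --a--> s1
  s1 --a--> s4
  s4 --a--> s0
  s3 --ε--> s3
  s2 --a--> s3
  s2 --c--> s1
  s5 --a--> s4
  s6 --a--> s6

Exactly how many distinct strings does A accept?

The useful subgraph on states {s1, s2, s3} is acyclic, so L(A) is finite; the longest accepting path visits 3 useful states, giving maximum string length 2.
Counting accepting paths from s2 by length: 1 of length 1, 2 of length 2. Total 3.

3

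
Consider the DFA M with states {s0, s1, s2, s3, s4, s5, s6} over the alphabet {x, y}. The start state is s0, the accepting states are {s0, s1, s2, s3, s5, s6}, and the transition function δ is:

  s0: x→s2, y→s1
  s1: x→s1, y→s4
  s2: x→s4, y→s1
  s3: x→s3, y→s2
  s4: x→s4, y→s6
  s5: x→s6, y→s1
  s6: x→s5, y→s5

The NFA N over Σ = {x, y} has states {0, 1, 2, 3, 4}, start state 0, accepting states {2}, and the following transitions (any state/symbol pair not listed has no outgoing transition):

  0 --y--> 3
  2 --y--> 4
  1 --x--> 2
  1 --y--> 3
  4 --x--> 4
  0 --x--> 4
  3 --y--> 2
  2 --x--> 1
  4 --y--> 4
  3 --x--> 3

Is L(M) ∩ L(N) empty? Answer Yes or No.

No

The string yyxyy is accepted by both M and N.
Hence L(M) ∩ L(N) ≠ ∅.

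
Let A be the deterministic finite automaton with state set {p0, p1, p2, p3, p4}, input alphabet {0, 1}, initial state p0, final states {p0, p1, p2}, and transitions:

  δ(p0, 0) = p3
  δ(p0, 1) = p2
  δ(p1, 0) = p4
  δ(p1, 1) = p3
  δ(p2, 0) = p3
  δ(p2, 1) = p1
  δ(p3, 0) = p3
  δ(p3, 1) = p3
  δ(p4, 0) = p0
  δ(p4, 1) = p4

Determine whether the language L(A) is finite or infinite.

infinite

State p0 is reachable from the start and can reach an accepting state, and it lies on the cycle p0 → p2 → p1 → p4 → p0.
Traversing that cycle any number of times yields accepted strings of unbounded length, so the language is infinite.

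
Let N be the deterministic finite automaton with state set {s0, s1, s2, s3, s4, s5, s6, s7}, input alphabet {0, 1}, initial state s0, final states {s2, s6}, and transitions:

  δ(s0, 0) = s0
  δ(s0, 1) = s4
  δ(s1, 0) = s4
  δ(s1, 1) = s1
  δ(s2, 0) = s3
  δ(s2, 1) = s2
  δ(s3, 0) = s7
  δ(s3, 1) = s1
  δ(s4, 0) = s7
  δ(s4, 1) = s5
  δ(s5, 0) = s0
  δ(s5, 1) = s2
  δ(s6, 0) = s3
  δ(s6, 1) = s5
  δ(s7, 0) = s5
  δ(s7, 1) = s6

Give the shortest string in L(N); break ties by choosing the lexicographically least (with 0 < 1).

A breadth-first search from s0 reaches an accepting state first via the path s0 → s4 → s7 → s6 on input 101.
No string of length < 3 is accepted (BFS exhausts all shorter strings without reaching an accepting state), and 101 is the lexicographically least accepting string of length 3.

101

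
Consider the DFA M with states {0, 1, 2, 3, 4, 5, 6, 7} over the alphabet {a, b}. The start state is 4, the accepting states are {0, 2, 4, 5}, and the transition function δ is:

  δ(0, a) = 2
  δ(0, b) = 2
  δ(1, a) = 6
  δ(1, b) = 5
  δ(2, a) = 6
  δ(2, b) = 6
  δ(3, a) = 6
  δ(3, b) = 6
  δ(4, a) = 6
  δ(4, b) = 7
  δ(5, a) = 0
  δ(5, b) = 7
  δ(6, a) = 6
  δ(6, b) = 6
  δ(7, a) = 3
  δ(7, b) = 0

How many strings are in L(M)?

The useful subgraph on states {0, 2, 4, 7} is acyclic, so L(M) is finite; the longest accepting path visits 4 useful states, giving maximum string length 3.
Counting accepting paths from 4 by length: 1 of length 0, 1 of length 2, 2 of length 3. Total 4.

4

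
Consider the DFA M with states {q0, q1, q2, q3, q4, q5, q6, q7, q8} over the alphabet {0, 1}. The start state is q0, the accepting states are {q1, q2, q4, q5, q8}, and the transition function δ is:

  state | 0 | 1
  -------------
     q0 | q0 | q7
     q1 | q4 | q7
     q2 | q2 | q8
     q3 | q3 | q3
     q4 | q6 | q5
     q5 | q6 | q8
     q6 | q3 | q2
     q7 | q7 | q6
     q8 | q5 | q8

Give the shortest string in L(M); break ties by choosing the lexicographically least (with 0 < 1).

A breadth-first search from q0 reaches an accepting state first via the path q0 → q7 → q6 → q2 on input 111.
No string of length < 3 is accepted (BFS exhausts all shorter strings without reaching an accepting state), and 111 is the lexicographically least accepting string of length 3.

111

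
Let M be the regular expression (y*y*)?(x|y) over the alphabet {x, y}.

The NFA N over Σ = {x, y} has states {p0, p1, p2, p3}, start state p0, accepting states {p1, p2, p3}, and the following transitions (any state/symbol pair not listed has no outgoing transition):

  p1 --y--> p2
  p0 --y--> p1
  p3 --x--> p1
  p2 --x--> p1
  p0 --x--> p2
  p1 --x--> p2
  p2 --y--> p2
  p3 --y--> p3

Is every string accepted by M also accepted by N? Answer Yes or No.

Yes

Converting the expression M to a DFA (subset construction, then merging equivalent states) gives the minimal DFA with states {m0, m1, m2, m3}, start state m0, accepting states {m1, m2} and transitions m0: x→m1, y→m2; m1: x→m3, y→m3; m2: x→m1, y→m2; m3: x→m3, y→m3.
Exploring the product automaton M × N from the start pair (m0, p0), following both machines on each input symbol, reaches 7 state pairs: (m0, p0), (m1, p2), (m2, p1), (m3, p1), (m3, p2), (m2, p2), (m1, p1).
M accepts in {m1, m2} and N accepts in {p1, p2, p3}. The reachable pairs whose M-component is accepting are (m1, p2), (m2, p1), (m2, p2), (m1, p1); in each of them the N-component is accepting too, so the product for L(M) \ L(N) (M-component accepting, N-component rejecting) has no reachable accepting pair and the difference is empty.
Hence every string in L(M) is also in L(N).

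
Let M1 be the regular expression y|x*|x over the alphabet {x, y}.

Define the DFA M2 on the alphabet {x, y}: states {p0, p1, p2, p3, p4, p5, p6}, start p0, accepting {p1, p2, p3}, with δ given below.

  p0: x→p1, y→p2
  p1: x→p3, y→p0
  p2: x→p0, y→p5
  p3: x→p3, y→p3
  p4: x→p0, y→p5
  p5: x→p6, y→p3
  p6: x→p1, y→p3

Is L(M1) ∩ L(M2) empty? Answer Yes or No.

No

The string x is accepted by both M1 and M2.
Hence L(M1) ∩ L(M2) ≠ ∅.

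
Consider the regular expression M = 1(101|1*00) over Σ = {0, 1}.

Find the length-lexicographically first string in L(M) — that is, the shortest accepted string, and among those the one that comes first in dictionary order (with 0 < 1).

100

By inspection of the expression, no string of length less than 3 matches, and 100 is the lexicographically first match of length 3.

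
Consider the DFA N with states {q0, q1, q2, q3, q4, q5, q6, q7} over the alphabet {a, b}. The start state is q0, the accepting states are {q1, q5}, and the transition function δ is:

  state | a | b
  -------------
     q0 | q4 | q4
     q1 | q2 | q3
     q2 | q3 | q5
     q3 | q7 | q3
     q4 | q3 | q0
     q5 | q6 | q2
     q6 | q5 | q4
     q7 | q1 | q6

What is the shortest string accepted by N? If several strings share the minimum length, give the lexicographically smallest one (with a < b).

aaaa

A breadth-first search from q0 reaches an accepting state first via the path q0 → q4 → q3 → q7 → q1 on input aaaa.
No string of length < 4 is accepted (BFS exhausts all shorter strings without reaching an accepting state), and aaaa is the lexicographically least accepting string of length 4.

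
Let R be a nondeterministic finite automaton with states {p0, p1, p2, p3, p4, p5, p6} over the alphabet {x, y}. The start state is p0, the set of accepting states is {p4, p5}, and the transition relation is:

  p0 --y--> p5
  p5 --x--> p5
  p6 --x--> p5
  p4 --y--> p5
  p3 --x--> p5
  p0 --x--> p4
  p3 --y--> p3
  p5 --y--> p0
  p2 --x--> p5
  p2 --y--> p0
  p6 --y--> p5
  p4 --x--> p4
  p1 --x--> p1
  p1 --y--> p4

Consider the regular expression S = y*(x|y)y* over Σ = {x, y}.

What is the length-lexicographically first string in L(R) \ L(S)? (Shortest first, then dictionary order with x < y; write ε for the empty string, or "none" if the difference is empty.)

The string xx is accepted by R but not by S.
No shorter string lies in the difference, and xx is the lexicographically first length-2 string in L(R) \ L(S).

xx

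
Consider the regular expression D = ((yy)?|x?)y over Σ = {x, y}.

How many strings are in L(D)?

3

The expression has no Kleene star, so L(D) is finite. Expanding the alternatives gives {y, xy, yyy}.
That is 1 of length 1, 1 of length 2, 1 of length 3: 3 strings in all.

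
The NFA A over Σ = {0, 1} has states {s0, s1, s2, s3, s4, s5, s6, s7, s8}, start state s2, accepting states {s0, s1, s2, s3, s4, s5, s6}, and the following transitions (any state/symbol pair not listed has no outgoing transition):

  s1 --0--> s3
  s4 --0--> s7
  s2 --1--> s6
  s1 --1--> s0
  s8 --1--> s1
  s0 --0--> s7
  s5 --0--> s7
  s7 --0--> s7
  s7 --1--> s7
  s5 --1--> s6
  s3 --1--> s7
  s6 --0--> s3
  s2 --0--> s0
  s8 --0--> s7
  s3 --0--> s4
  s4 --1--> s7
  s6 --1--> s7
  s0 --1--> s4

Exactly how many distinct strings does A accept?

6

The useful subgraph on states {s0, s2, s3, s4, s6} is acyclic, so L(A) is finite; the longest accepting path visits 4 useful states, giving maximum string length 3.
Counting accepting paths from s2 by length: 1 of length 0, 2 of length 1, 2 of length 2, 1 of length 3. Total 6.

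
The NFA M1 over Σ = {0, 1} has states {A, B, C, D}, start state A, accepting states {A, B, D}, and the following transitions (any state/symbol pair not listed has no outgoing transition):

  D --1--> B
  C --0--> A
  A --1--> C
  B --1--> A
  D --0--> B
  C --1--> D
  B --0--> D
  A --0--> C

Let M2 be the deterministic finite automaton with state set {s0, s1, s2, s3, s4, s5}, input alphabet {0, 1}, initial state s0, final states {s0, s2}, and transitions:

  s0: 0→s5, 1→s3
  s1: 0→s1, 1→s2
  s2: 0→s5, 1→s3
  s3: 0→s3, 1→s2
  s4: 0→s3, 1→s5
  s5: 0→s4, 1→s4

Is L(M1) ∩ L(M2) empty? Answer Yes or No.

The empty string ε is accepted by both M1 and M2.
Hence L(M1) ∩ L(M2) ≠ ∅.

No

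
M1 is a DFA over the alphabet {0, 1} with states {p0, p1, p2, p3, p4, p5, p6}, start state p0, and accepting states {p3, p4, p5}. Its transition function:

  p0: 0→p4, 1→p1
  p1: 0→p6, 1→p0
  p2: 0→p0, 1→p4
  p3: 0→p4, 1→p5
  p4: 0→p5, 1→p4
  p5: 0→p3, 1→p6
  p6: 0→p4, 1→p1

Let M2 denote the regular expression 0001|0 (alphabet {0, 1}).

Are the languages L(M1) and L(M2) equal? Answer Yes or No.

The string 00 is accepted by M1 but rejected by M2.
So L(M1) ≠ L(M2).

No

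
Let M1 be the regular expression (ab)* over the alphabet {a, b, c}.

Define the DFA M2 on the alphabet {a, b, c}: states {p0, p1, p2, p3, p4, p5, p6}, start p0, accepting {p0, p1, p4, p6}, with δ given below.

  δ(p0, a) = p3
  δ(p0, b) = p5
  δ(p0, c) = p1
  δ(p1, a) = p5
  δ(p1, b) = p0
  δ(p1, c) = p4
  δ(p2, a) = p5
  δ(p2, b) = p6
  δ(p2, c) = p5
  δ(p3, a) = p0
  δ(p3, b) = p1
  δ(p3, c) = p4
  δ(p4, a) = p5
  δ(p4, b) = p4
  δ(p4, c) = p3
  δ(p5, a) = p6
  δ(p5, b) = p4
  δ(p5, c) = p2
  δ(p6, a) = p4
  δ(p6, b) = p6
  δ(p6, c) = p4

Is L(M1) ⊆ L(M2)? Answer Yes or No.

Yes

Converting the expression M1 to a DFA (subset construction, then merging equivalent states) gives the minimal DFA with states {r0, r1, r2}, start state r0, accepting states {r0} and transitions r0: a→r1, b→r2, c→r2; r1: a→r2, b→r0, c→r2; r2: a→r2, b→r2, c→r2.
Exploring the product automaton M1 × M2 from the start pair (r0, p0), following both machines on each input symbol, reaches 12 state pairs: (r0, p0), (r1, p3), (r2, p5), (r2, p1), (r2, p0), (r0, p1), (r2, p4), (r2, p6), (r2, p2), (r2, p3), (r1, p5), (r0, p4).
M1 accepts in {r0} and M2 accepts in {p0, p1, p4, p6}. The reachable pairs whose M1-component is accepting are (r0, p0), (r0, p1), (r0, p4); in each of them the M2-component is accepting too, so the product for L(M1) \ L(M2) (M1-component accepting, M2-component rejecting) has no reachable accepting pair and the difference is empty.
Hence every string in L(M1) is also in L(M2).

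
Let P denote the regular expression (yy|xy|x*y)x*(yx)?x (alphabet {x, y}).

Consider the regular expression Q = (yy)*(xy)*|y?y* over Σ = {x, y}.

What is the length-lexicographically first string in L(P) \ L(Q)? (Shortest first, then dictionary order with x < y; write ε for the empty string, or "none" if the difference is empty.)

The string yx is accepted by P but not by Q.
No shorter string lies in the difference, and yx is the lexicographically first length-2 string in L(P) \ L(Q).

yx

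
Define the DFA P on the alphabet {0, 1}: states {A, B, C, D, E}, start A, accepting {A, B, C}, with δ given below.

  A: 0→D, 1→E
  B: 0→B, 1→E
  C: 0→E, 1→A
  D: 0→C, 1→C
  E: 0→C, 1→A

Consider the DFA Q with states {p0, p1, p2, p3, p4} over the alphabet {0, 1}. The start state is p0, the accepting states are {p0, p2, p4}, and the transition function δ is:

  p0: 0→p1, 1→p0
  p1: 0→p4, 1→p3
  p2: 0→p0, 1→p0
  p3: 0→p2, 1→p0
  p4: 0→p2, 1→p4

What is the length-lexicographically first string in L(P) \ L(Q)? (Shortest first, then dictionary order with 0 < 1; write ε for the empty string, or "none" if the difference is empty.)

01

The string 01 is accepted by P but not by Q.
No shorter string lies in the difference, and 01 is the lexicographically first length-2 string in L(P) \ L(Q).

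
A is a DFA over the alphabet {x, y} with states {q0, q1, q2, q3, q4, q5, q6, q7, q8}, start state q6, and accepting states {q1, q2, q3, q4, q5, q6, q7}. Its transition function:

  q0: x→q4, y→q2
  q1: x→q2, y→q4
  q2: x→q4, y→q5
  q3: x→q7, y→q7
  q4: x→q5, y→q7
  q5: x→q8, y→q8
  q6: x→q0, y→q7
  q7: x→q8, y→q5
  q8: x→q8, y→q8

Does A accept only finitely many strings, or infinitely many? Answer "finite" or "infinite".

The useful states (reachable from q6 and able to reach an accepting state) are {q0, q2, q4, q5, q6, q7}.
Restricted to these states the transition graph has no cycle, so every accepting path has bounded length and L is finite.

finite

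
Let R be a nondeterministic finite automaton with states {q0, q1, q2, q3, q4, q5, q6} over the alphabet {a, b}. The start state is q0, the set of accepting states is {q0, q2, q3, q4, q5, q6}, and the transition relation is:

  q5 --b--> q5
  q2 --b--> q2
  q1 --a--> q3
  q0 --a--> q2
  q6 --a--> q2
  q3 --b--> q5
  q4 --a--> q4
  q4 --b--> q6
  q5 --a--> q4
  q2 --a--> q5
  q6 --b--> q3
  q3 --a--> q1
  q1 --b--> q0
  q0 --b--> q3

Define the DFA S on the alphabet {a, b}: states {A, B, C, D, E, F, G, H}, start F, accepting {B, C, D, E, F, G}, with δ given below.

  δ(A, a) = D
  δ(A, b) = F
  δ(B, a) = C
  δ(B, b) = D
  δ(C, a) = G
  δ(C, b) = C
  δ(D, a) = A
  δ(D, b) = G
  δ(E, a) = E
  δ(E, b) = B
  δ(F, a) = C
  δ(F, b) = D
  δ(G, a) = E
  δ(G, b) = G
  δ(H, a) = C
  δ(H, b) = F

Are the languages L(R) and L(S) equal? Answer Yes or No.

Exploring the product automaton R × S from the start pair (q0, F), following both machines on each input symbol, reaches 7 state pairs: (q0, F), (q2, C), (q3, D), (q5, G), (q1, A), (q4, E), (q6, B).
R accepts in {q0, q2, q3, q4, q5, q6} and S accepts in {B, C, D, E, F, G}. In every reachable pair the two components are either both accepting — (q0, F), (q2, C), (q3, D), (q5, G), (q4, E), (q6, B) — or both non-accepting, so no string is accepted by exactly one of the machines: L(R) \ L(S) and L(S) \ L(R) are both empty.
Hence every string is accepted by R iff it is accepted by S, and the two languages coincide.

Yes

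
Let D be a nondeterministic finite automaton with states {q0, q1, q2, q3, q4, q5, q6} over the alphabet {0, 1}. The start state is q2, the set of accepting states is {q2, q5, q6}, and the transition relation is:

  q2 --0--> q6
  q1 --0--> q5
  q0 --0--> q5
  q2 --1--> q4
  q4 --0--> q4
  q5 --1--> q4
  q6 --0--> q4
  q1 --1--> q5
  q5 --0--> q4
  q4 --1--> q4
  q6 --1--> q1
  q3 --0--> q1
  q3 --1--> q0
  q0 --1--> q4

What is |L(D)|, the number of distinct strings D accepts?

The useful subgraph on states {q1, q2, q5, q6} is acyclic, so L(D) is finite; the longest accepting path visits 4 useful states, giving maximum string length 3.
Counting accepting paths from q2 by length: 1 of length 0, 1 of length 1, 2 of length 3. Total 4.

4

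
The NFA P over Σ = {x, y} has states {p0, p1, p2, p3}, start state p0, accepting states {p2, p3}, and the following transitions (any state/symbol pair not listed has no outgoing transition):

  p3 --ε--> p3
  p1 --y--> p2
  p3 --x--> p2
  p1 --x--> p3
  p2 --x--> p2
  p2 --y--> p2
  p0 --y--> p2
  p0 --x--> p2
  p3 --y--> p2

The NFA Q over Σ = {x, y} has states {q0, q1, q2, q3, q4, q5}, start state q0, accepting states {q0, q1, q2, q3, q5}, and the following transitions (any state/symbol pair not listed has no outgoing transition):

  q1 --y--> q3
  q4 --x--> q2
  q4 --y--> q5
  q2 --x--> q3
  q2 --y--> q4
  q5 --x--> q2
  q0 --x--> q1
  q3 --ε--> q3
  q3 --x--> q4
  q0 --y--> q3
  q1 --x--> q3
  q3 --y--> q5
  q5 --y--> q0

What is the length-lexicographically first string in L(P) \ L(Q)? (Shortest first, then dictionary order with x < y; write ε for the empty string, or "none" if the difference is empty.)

The string yx is accepted by P but not by Q.
No shorter string lies in the difference, and yx is the lexicographically first length-2 string in L(P) \ L(Q).

yx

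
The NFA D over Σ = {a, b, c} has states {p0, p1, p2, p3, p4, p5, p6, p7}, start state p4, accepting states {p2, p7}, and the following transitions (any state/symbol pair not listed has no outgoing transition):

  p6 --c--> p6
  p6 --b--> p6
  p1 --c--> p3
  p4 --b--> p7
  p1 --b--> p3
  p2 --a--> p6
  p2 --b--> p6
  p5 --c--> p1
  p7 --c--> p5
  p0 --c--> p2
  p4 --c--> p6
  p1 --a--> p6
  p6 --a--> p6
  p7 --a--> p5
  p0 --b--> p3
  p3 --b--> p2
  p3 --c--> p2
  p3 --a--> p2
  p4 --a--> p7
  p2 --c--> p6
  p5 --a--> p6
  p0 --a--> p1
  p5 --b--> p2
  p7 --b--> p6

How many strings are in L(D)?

The useful subgraph on states {p1, p2, p3, p4, p5, p7} is acyclic, so L(D) is finite; the longest accepting path visits 6 useful states, giving maximum string length 5.
Counting accepting paths from p4 by length: 2 of length 1, 4 of length 3, 24 of length 5. Total 30.

30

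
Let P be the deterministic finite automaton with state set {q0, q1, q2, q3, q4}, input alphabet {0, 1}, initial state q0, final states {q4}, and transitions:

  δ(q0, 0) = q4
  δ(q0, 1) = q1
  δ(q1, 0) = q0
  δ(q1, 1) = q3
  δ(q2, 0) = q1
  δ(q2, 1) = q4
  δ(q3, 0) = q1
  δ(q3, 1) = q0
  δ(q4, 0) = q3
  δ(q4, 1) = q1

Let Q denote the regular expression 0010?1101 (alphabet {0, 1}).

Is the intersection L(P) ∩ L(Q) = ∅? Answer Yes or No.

Yes

Converting the expression Q to a DFA (subset construction, then merging equivalent states) gives the minimal DFA with states {r0, r1, r2, r3, r4, r5, r6, r7, r8, r9}, start state r0, accepting states {r9} and transitions r0: 0→r1, 1→r2; r1: 0→r3, 1→r2; r2: 0→r2, 1→r2; r3: 0→r2, 1→r4; r4: 0→r5, 1→r6; r5: 0→r2, 1→r6; r6: 0→r2, 1→r7; r7: 0→r8, 1→r2; r8: 0→r2, 1→r9; r9: 0→r2, 1→r2.
Exploring the product automaton P × Q from the start pair (q0, r0), following both machines on each input symbol, reaches 13 state pairs: (q0, r0), (q4, r1), (q1, r2), (q3, r3), (q0, r2), (q3, r2), (q0, r4), (q4, r2), (q4, r5), (q1, r6), (q3, r7), (q1, r8), (q3, r9).
P accepts in {q4} and Q accepts in {r9}; no reachable pair has both components accepting, so no string drives both machines to acceptance simultaneously and L(P) ∩ L(Q) = ∅.
So no string is accepted by both, and the intersection is empty.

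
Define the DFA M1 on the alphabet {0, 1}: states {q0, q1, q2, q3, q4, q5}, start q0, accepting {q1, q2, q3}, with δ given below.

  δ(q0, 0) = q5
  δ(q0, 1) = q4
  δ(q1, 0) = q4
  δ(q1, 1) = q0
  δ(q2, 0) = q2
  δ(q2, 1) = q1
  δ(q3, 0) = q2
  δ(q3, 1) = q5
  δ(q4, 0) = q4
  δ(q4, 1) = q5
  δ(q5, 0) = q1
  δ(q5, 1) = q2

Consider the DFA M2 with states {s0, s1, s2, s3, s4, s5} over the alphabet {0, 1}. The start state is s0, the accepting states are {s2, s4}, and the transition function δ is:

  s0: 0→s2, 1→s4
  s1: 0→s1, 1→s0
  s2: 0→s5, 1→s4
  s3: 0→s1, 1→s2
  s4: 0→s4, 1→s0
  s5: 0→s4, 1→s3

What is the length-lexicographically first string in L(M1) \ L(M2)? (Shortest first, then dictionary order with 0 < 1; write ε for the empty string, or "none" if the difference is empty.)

The string 00 is accepted by M1 but not by M2.
No shorter string lies in the difference, and 00 is the lexicographically first length-2 string in L(M1) \ L(M2).

00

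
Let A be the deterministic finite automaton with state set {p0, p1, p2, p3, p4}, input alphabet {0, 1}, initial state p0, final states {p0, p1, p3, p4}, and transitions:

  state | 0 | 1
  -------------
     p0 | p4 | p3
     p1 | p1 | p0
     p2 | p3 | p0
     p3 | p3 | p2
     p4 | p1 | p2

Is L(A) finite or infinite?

infinite

State p0 is reachable from the start and can reach an accepting state, and it lies on the cycle p0 → p3 → p2 → p0.
Traversing that cycle any number of times yields accepted strings of unbounded length, so the language is infinite.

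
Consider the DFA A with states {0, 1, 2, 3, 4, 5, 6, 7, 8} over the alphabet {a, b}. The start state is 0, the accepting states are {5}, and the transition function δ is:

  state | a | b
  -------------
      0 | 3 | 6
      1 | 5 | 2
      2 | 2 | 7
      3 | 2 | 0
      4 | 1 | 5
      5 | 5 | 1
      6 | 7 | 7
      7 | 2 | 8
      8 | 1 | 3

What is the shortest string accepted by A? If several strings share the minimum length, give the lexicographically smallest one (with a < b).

babaa

A breadth-first search from 0 reaches an accepting state first via the path 0 → 6 → 7 → 8 → 1 → 5 on input babaa.
No string of length < 5 is accepted (BFS exhausts all shorter strings without reaching an accepting state), and babaa is the lexicographically least accepting string of length 5.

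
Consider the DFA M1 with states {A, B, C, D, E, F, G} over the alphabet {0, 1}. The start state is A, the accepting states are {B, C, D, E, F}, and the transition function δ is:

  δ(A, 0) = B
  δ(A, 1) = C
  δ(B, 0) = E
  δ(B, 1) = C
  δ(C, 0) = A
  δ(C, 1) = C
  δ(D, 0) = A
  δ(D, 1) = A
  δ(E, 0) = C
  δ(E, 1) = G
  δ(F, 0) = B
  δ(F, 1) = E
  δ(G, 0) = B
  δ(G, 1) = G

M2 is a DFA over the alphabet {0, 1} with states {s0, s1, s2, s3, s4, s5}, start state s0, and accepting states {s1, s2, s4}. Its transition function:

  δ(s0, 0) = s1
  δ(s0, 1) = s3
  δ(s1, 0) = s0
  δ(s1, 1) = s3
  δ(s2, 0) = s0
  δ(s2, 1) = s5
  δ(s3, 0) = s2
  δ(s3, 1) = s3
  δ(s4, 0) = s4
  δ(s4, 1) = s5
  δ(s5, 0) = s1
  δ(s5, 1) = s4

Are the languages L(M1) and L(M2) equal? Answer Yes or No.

No

The string 1 is accepted by M1 but rejected by M2.
So L(M1) ≠ L(M2).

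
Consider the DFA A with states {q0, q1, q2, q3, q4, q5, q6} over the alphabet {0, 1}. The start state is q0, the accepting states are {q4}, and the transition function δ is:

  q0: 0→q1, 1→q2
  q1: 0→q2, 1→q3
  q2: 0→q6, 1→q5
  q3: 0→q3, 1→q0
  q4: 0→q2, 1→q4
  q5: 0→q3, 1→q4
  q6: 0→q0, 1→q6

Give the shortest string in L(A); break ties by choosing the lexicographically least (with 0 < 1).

111

A breadth-first search from q0 reaches an accepting state first via the path q0 → q2 → q5 → q4 on input 111.
No string of length < 3 is accepted (BFS exhausts all shorter strings without reaching an accepting state), and 111 is the lexicographically least accepting string of length 3.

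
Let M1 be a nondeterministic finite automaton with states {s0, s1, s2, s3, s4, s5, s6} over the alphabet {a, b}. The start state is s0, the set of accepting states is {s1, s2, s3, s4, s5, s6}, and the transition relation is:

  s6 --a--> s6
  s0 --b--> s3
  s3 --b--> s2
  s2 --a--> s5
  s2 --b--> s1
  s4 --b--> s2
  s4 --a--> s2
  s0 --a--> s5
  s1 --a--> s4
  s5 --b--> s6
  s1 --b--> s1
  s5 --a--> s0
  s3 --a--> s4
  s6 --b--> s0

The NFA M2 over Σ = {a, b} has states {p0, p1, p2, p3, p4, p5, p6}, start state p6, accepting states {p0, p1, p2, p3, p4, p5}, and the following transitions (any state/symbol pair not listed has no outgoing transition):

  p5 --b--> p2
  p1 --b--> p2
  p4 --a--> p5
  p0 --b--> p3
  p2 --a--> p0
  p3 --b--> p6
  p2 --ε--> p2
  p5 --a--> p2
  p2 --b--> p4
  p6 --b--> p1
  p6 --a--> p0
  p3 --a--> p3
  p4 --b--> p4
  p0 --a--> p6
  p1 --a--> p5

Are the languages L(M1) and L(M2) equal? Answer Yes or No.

Yes

Exploring the product automaton M1 × M2 from the start pair (s0, p6), following both machines on each input symbol, reaches 7 state pairs: (s0, p6), (s5, p0), (s3, p1), (s6, p3), (s4, p5), (s2, p2), (s1, p4).
M1 accepts in {s1, s2, s3, s4, s5, s6} and M2 accepts in {p0, p1, p2, p3, p4, p5}. In every reachable pair the two components are either both accepting — (s5, p0), (s3, p1), (s6, p3), (s4, p5), (s2, p2), (s1, p4) — or both non-accepting, so no string is accepted by exactly one of the machines: L(M1) \ L(M2) and L(M2) \ L(M1) are both empty.
Hence every string is accepted by M1 iff it is accepted by M2, and the two languages coincide.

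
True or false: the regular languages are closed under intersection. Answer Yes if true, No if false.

Run DFAs for L₁ and L₂ in parallel: the product automaton with state set Q₁ × Q₂, start (q₁, q₂) and accepting set F₁ × F₂ recognises L₁ ∩ L₂.
So the regular languages are closed under intersection.

Yes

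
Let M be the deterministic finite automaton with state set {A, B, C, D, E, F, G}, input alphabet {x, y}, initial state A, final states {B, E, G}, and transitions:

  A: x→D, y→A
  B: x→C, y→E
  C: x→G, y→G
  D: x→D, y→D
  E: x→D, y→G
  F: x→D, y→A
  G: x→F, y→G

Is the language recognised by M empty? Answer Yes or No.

Yes

The states reachable from the start state are {A, D}.
None of the accepting states {B, E, G} is reachable, so no string is accepted and L(M) = ∅.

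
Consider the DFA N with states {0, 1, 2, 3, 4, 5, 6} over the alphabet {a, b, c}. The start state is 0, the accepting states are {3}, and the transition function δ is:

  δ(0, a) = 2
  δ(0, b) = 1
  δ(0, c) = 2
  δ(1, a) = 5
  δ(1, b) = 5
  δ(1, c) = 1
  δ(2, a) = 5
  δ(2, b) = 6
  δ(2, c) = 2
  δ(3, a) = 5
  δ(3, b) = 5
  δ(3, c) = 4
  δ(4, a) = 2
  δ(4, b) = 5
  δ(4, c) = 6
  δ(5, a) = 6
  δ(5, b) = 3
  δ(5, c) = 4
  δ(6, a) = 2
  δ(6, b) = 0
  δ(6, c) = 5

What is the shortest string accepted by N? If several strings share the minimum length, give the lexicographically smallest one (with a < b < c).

aab

A breadth-first search from 0 reaches an accepting state first via the path 0 → 2 → 5 → 3 on input aab.
No string of length < 3 is accepted (BFS exhausts all shorter strings without reaching an accepting state), and aab is the lexicographically least accepting string of length 3.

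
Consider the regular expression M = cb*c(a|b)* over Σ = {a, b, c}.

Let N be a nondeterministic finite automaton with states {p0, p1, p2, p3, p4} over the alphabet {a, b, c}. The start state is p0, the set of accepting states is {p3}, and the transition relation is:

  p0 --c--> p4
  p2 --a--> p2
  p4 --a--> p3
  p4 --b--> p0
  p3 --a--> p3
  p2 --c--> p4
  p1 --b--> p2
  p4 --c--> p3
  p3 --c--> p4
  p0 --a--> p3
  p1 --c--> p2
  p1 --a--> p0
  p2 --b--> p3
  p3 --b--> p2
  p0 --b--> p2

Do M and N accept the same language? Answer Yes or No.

The string cbc is accepted by M but rejected by N.
So L(M) ≠ L(N).

No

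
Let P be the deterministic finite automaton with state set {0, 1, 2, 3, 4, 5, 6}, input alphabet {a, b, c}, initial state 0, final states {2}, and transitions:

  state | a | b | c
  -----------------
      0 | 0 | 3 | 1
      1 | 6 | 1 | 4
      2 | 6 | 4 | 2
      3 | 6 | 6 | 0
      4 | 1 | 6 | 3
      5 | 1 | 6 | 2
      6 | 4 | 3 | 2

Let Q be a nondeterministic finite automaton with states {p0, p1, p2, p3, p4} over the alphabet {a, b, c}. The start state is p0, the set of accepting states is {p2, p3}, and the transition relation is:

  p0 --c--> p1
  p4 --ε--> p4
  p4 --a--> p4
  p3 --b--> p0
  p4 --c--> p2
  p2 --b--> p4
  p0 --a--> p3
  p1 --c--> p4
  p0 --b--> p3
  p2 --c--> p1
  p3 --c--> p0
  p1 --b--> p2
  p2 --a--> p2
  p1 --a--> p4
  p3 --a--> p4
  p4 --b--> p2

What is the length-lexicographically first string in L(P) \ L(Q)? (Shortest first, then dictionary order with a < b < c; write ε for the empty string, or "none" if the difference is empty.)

bbc

The string bbc is accepted by P but not by Q.
No shorter string lies in the difference, and bbc is the lexicographically first length-3 string in L(P) \ L(Q).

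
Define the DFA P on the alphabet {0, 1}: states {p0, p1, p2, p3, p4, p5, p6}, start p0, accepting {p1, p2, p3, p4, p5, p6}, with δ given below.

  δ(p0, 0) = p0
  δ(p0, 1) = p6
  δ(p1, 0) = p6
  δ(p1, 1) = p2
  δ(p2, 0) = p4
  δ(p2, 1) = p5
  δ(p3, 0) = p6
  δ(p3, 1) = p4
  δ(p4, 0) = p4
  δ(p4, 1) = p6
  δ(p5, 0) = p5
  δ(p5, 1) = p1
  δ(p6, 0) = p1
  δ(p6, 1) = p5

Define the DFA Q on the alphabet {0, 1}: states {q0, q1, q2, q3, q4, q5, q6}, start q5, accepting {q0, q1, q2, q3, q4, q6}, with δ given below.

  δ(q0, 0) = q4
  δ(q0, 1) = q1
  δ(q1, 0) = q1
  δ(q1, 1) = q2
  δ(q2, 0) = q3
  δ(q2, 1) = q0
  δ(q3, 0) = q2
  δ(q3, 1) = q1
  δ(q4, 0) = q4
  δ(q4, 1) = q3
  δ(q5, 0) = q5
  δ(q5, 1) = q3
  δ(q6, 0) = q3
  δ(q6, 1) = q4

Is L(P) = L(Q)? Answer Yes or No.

Exploring the product automaton P × Q from the start pair (p0, q5), following both machines on each input symbol, reaches 6 state pairs: (p0, q5), (p6, q3), (p1, q2), (p5, q1), (p2, q0), (p4, q4).
P accepts in {p1, p2, p3, p4, p5, p6} and Q accepts in {q0, q1, q2, q3, q4, q6}. In every reachable pair the two components are either both accepting — (p6, q3), (p1, q2), (p5, q1), (p2, q0), (p4, q4) — or both non-accepting, so no string is accepted by exactly one of the machines: L(P) \ L(Q) and L(Q) \ L(P) are both empty.
Hence every string is accepted by P iff it is accepted by Q, and the two languages coincide.

Yes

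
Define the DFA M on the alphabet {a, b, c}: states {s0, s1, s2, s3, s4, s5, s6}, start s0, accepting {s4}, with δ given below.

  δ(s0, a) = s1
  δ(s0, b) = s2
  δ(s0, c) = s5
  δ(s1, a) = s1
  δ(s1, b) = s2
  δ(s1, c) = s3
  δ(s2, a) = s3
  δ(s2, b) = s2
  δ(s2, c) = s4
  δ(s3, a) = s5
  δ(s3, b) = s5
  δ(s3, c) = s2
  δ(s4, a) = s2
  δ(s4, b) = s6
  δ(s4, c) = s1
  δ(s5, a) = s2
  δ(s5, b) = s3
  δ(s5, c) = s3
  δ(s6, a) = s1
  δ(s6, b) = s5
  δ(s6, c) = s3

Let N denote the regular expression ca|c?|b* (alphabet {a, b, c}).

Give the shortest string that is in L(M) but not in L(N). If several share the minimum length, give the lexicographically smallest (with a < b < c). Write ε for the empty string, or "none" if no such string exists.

bc

The string bc is accepted by M but not by N.
No shorter string lies in the difference, and bc is the lexicographically first length-2 string in L(M) \ L(N).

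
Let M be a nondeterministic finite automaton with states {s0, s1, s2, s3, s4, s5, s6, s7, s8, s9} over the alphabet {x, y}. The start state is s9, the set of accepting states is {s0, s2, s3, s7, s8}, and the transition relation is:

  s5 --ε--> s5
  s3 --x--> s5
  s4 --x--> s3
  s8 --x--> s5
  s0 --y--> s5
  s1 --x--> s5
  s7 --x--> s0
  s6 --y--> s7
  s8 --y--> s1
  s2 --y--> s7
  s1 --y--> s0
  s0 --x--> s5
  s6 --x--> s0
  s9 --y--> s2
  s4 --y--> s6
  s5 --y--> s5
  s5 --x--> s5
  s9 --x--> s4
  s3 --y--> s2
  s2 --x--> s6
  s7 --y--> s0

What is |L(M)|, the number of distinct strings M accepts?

The useful subgraph on states {s0, s2, s3, s4, s6, s7, s9} is acyclic, so L(M) is finite; the longest accepting path visits 7 useful states, giving maximum string length 6.
Counting accepting paths from s9 by length: 1 of length 1, 2 of length 2, 7 of length 3, 5 of length 4, 4 of length 5, 2 of length 6. Total 21.

21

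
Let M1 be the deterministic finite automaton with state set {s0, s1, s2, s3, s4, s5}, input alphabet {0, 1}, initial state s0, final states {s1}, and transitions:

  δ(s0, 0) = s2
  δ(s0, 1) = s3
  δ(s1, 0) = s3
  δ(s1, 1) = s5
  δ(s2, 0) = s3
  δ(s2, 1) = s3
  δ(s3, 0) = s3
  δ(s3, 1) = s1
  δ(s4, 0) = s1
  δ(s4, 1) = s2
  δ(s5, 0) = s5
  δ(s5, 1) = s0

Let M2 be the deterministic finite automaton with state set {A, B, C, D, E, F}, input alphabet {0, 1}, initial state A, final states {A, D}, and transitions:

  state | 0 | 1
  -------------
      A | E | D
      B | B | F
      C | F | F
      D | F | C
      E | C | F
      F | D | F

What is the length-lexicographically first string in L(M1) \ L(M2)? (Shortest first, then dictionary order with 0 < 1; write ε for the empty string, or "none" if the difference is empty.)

The string 11 is accepted by M1 but not by M2.
No shorter string lies in the difference, and 11 is the lexicographically first length-2 string in L(M1) \ L(M2).

11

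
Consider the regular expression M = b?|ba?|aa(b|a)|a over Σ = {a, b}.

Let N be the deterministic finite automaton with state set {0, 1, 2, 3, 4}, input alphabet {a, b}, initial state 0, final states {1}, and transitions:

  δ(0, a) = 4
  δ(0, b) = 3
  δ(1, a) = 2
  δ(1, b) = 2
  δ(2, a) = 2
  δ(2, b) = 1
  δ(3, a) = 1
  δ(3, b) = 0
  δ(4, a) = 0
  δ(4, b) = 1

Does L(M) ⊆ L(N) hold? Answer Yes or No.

No

The empty string ε is in L(M) but not in L(N).
So L(M) ⊄ L(N).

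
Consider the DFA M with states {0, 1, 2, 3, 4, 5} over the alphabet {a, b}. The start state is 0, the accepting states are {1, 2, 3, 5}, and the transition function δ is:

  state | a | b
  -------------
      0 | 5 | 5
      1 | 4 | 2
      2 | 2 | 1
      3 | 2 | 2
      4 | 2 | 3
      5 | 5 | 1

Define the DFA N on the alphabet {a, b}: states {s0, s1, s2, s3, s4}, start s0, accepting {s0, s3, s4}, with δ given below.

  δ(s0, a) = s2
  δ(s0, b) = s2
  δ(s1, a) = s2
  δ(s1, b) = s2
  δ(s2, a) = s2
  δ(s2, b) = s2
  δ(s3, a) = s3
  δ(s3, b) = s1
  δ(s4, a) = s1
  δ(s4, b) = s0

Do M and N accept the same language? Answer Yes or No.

No

The string a is accepted by M but rejected by N.
So L(M) ≠ L(N).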